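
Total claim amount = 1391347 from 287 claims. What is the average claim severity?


severity = total / number
= 1391347 / 287
= 4847.899


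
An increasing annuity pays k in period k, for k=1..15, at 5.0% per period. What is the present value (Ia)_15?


(Ia)_n = sum_{k=1}^{n} k * v^k, v = 1/(1+i)
v = 0.952381
Sum computed term by term:
(Ia)_15 = 73.6677


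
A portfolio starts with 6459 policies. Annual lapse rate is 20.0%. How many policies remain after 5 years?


remaining = initial * (1 - lapse)^years
= 6459 * (1 - 0.2)^5
= 6459 * 0.32768
= 2116.4851


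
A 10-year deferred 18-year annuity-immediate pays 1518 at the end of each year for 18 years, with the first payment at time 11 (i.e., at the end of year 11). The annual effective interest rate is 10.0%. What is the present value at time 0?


PV at time 10 of the 18-year annuity-immediate:
a_n = 1518 * (1-(1+0.1)^(-18))/0.1 = 12449.7436
Discount back 10 years to time 0:
PV = 12449.7436 * (1+0.1)^(-10)
= 12449.7436 * 0.385543
= 4799.9151


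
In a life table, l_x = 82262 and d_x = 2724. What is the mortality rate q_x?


q_x = d_x / l_x
= 2724 / 82262
= 0.0331


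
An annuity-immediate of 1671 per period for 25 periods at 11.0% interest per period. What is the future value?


FV = PMT * ((1+i)^n - 1) / i
= 1671 * ((1.11)^25 - 1) / 0.11
= 1671 * (13.585464 - 1) / 0.11
= 191184.6365


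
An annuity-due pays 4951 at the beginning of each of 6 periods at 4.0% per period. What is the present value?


PV_due = PMT * (1-(1+i)^(-n))/i * (1+i)
PV_immediate = 25953.8196
PV_due = 25953.8196 * 1.04
= 26991.9724


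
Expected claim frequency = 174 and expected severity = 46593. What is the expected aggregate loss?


E[S] = E[N] * E[X]
= 174 * 46593
= 8.1072e+06


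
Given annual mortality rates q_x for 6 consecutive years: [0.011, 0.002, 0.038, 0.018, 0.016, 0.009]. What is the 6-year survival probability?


p_k = 1 - q_k for each year
Survival = product of (1 - q_k)
= 0.989 * 0.998 * 0.962 * 0.982 * 0.984 * 0.991
= 0.9092


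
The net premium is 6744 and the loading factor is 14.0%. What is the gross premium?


Gross = net * (1 + loading)
= 6744 * (1 + 0.14)
= 6744 * 1.14
= 7688.16


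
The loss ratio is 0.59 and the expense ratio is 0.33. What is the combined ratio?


Combined ratio = loss ratio + expense ratio
= 0.59 + 0.33
= 0.92


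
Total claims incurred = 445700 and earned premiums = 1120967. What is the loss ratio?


Loss ratio = claims / premiums
= 445700 / 1120967
= 0.3976


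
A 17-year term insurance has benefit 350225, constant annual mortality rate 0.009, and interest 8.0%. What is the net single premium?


NSP = benefit * sum_{k=0}^{n-1} k_p_x * q * v^(k+1)
With constant q=0.009, v=0.925926
Sum = 0.077687
NSP = 350225 * 0.077687
= 27207.8112


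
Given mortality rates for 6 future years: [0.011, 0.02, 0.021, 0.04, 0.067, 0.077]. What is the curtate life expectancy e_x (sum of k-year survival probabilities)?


e_x = sum_{k=1}^{n} k_p_x
k_p_x values:
  1_p_x = 0.989
  2_p_x = 0.96922
  3_p_x = 0.948866
  4_p_x = 0.910912
  5_p_x = 0.849881
  6_p_x = 0.78444
e_x = 5.4523


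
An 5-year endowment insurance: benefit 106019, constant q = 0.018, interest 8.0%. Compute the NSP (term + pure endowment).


Term component = 7370.553
Pure endowment = 5_p_x * v^5 * benefit = 0.913182 * 0.680583 * 106019 = 65890.4335
NSP = 73260.9866


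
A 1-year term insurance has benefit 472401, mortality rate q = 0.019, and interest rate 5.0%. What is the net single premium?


NSP = benefit * q * v
v = 1/(1+i) = 0.952381
NSP = 472401 * 0.019 * 0.952381
= 8548.2086


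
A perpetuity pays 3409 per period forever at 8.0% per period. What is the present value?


PV = PMT / i
= 3409 / 0.08
= 42612.5


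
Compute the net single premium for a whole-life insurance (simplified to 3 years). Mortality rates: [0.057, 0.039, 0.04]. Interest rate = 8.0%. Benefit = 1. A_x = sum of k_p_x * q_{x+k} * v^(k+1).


v = 0.925926
Year 0: k_p_x=1.0, q=0.057, term=0.052778
Year 1: k_p_x=0.943, q=0.039, term=0.03153
Year 2: k_p_x=0.906223, q=0.04, term=0.028776
A_x = 0.1131


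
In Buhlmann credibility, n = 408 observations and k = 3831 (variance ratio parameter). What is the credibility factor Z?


Z = n / (n + k)
= 408 / (408 + 3831)
= 408 / 4239
= 0.0962


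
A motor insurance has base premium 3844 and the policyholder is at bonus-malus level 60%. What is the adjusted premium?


adjusted = base * BM_level / 100
= 3844 * 60 / 100
= 3844 * 0.6
= 2306.4


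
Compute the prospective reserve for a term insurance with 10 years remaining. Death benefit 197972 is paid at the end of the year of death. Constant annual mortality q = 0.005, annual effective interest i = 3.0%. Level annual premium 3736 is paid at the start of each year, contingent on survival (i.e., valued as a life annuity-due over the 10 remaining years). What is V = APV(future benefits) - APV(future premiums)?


v = 1/(1+i) = 0.970874
APV(future benefits) per unit = sum_{k=0}^{9} k_p_x * q * v^(k+1) = 0.041755
APV(future benefits) = 197972 * 0.041755 = 8266.3135
Life annuity-due factor ä_{x:10} = sum_{k=0}^{9} k_p_x * v^k = 8.601522
APV(future premiums) = 3736 * 8.601522 = 32135.2874
V = 8266.3135 - 32135.2874
= -23868.9739


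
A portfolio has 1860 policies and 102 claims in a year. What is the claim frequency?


frequency = claims / policies
= 102 / 1860
= 0.0548


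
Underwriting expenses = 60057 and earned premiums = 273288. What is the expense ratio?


Expense ratio = expenses / premiums
= 60057 / 273288
= 0.2198


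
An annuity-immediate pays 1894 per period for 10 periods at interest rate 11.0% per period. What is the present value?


PV = PMT * (1 - (1+i)^(-n)) / i
= 1894 * (1 - (1+0.11)^(-10)) / 0.11
= 1894 * (1 - 0.352184) / 0.11
= 1894 * 5.889232
= 11154.2054


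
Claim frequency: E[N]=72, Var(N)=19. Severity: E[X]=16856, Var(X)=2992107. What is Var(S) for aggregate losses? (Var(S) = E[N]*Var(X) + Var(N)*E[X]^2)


Var(S) = E[N]*Var(X) + Var(N)*E[X]^2
= 72*2992107 + 19*16856^2
= 215431704 + 5398369984
= 5.6138e+09


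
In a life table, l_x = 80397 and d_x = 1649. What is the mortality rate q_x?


q_x = d_x / l_x
= 1649 / 80397
= 0.0205


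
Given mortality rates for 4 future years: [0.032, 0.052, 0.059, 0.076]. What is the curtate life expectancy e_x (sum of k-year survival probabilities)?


e_x = sum_{k=1}^{n} k_p_x
k_p_x values:
  1_p_x = 0.968
  2_p_x = 0.917664
  3_p_x = 0.863522
  4_p_x = 0.797894
e_x = 3.5471


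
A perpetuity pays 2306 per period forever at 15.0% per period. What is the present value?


PV = PMT / i
= 2306 / 0.15
= 15373.3333


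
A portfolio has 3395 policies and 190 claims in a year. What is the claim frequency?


frequency = claims / policies
= 190 / 3395
= 0.056


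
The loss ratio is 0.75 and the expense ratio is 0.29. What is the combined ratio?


Combined ratio = loss ratio + expense ratio
= 0.75 + 0.29
= 1.04


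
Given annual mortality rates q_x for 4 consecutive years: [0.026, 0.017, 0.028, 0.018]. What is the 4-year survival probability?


p_k = 1 - q_k for each year
Survival = product of (1 - q_k)
= 0.974 * 0.983 * 0.972 * 0.982
= 0.9139


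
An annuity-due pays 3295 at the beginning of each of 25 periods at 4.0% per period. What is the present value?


PV_due = PMT * (1-(1+i)^(-n))/i * (1+i)
PV_immediate = 51474.7534
PV_due = 51474.7534 * 1.04
= 53533.7436


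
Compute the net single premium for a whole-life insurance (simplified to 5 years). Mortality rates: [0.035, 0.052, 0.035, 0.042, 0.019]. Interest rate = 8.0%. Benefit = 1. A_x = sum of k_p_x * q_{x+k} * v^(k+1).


v = 0.925926
Year 0: k_p_x=1.0, q=0.035, term=0.032407
Year 1: k_p_x=0.965, q=0.052, term=0.043021
Year 2: k_p_x=0.91482, q=0.035, term=0.025417
Year 3: k_p_x=0.882801, q=0.042, term=0.027253
Year 4: k_p_x=0.845724, q=0.019, term=0.010936
A_x = 0.139


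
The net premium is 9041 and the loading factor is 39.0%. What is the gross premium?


Gross = net * (1 + loading)
= 9041 * (1 + 0.39)
= 9041 * 1.39
= 12566.99


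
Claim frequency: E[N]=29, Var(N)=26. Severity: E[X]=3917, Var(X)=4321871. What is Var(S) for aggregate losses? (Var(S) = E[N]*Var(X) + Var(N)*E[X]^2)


Var(S) = E[N]*Var(X) + Var(N)*E[X]^2
= 29*4321871 + 26*3917^2
= 125334259 + 398915114
= 5.2425e+08


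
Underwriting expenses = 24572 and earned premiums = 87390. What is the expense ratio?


Expense ratio = expenses / premiums
= 24572 / 87390
= 0.2812


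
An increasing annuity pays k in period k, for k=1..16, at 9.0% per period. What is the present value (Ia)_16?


(Ia)_n = sum_{k=1}^{n} k * v^k, v = 1/(1+i)
v = 0.917431
Sum computed term by term:
(Ia)_16 = 55.8975


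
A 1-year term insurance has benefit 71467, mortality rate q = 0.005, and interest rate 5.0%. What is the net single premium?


NSP = benefit * q * v
v = 1/(1+i) = 0.952381
NSP = 71467 * 0.005 * 0.952381
= 340.319


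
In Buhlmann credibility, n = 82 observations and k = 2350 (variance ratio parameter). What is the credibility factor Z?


Z = n / (n + k)
= 82 / (82 + 2350)
= 82 / 2432
= 0.0337


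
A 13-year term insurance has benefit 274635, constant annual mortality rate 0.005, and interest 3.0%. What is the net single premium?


NSP = benefit * sum_{k=0}^{n-1} k_p_x * q * v^(k+1)
With constant q=0.005, v=0.970874
Sum = 0.051715
NSP = 274635 * 0.051715
= 14202.8151


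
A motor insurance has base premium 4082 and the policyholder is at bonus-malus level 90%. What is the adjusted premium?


adjusted = base * BM_level / 100
= 4082 * 90 / 100
= 4082 * 0.9
= 3673.8


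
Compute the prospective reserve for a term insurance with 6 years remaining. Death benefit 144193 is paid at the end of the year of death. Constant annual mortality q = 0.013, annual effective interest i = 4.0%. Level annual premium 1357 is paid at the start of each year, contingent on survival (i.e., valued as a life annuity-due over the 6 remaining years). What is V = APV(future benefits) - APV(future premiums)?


v = 1/(1+i) = 0.961538
APV(future benefits) per unit = sum_{k=0}^{5} k_p_x * q * v^(k+1) = 0.06607
APV(future benefits) = 144193 * 0.06607 = 9526.7835
Life annuity-due factor ä_{x:6} = sum_{k=0}^{5} k_p_x * v^k = 5.285573
APV(future premiums) = 1357 * 5.285573 = 7172.523
V = 9526.7835 - 7172.523
= 2354.2604


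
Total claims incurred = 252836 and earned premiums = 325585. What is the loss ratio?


Loss ratio = claims / premiums
= 252836 / 325585
= 0.7766


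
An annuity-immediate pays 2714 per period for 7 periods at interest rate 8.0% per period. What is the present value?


PV = PMT * (1 - (1+i)^(-n)) / i
= 2714 * (1 - (1+0.08)^(-7)) / 0.08
= 2714 * (1 - 0.58349) / 0.08
= 2714 * 5.20637
= 14130.0883


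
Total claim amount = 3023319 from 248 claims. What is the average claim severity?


severity = total / number
= 3023319 / 248
= 12190.8024


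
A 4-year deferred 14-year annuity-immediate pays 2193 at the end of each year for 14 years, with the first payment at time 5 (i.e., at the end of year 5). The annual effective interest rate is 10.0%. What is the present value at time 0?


PV at time 4 of the 14-year annuity-immediate:
a_n = 2193 * (1-(1+0.1)^(-14))/0.1 = 16155.1456
Discount back 4 years to time 0:
PV = 16155.1456 * (1+0.1)^(-4)
= 16155.1456 * 0.683013
= 11034.1818


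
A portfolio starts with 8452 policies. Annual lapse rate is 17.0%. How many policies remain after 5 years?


remaining = initial * (1 - lapse)^years
= 8452 * (1 - 0.17)^5
= 8452 * 0.393904
= 3329.2772


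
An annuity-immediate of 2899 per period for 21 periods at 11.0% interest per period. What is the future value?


FV = PMT * ((1+i)^n - 1) / i
= 2899 * ((1.11)^21 - 1) / 0.11
= 2899 * (8.949166 - 1) / 0.11
= 209496.6515


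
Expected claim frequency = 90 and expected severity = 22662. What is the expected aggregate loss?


E[S] = E[N] * E[X]
= 90 * 22662
= 2.0396e+06


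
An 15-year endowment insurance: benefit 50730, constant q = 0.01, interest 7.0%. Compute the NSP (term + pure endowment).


Term component = 4364.5256
Pure endowment = 15_p_x * v^15 * benefit = 0.860058 * 0.362446 * 50730 = 15813.7954
NSP = 20178.321


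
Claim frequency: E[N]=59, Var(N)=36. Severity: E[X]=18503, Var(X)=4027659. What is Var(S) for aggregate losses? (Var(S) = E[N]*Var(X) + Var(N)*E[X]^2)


Var(S) = E[N]*Var(X) + Var(N)*E[X]^2
= 59*4027659 + 36*18503^2
= 237631881 + 12324996324
= 1.2563e+10


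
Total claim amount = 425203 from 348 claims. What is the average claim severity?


severity = total / number
= 425203 / 348
= 1221.8477


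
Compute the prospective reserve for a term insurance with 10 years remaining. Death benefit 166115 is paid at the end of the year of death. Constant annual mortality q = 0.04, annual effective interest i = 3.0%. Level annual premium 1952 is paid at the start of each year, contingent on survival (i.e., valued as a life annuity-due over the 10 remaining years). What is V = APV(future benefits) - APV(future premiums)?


v = 1/(1+i) = 0.970874
APV(future benefits) per unit = sum_{k=0}^{9} k_p_x * q * v^(k+1) = 0.288744
APV(future benefits) = 166115 * 0.288744 = 47964.7173
Life annuity-due factor ä_{x:10} = sum_{k=0}^{9} k_p_x * v^k = 7.435159
APV(future premiums) = 1952 * 7.435159 = 14513.4307
V = 47964.7173 - 14513.4307
= 33451.2865


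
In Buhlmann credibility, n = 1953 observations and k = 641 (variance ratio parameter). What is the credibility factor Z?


Z = n / (n + k)
= 1953 / (1953 + 641)
= 1953 / 2594
= 0.7529


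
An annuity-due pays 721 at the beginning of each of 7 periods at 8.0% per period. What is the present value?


PV_due = PMT * (1-(1+i)^(-n))/i * (1+i)
PV_immediate = 3753.7928
PV_due = 3753.7928 * 1.08
= 4054.0962


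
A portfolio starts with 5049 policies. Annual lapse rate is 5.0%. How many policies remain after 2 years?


remaining = initial * (1 - lapse)^years
= 5049 * (1 - 0.05)^2
= 5049 * 0.9025
= 4556.7225


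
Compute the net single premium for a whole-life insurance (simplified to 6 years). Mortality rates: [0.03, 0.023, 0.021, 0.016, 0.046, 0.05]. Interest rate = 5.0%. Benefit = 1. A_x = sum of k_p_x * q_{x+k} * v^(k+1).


v = 0.952381
Year 0: k_p_x=1.0, q=0.03, term=0.028571
Year 1: k_p_x=0.97, q=0.023, term=0.020236
Year 2: k_p_x=0.94769, q=0.021, term=0.017192
Year 3: k_p_x=0.927789, q=0.016, term=0.012213
Year 4: k_p_x=0.912944, q=0.046, term=0.032905
Year 5: k_p_x=0.870948, q=0.05, term=0.032496
A_x = 0.1436


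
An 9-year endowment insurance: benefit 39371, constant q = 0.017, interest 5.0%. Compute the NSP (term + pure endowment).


Term component = 4471.0616
Pure endowment = 9_p_x * v^9 * benefit = 0.857002 * 0.644609 * 39371 = 21749.7573
NSP = 26220.8189


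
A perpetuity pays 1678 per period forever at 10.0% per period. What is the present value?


PV = PMT / i
= 1678 / 0.1
= 16780.0


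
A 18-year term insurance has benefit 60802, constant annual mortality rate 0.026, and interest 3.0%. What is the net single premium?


NSP = benefit * sum_{k=0}^{n-1} k_p_x * q * v^(k+1)
With constant q=0.026, v=0.970874
Sum = 0.294549
NSP = 60802 * 0.294549
= 17909.1514


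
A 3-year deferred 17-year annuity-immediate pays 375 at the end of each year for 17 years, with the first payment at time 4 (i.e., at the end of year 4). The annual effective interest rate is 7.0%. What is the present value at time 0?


PV at time 3 of the 17-year annuity-immediate:
a_n = 375 * (1-(1+0.07)^(-17))/0.07 = 3661.2086
Discount back 3 years to time 0:
PV = 3661.2086 * (1+0.07)^(-3)
= 3661.2086 * 0.816298
= 2988.6368


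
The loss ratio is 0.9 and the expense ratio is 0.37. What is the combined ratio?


Combined ratio = loss ratio + expense ratio
= 0.9 + 0.37
= 1.27


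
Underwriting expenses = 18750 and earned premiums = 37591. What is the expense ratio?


Expense ratio = expenses / premiums
= 18750 / 37591
= 0.4988


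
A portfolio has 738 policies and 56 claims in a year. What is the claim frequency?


frequency = claims / policies
= 56 / 738
= 0.0759


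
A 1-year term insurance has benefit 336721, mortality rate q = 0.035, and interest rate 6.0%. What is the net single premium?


NSP = benefit * q * v
v = 1/(1+i) = 0.943396
NSP = 336721 * 0.035 * 0.943396
= 11118.1462


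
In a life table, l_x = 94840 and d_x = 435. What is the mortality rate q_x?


q_x = d_x / l_x
= 435 / 94840
= 0.0046


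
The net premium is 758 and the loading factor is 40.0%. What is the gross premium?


Gross = net * (1 + loading)
= 758 * (1 + 0.4)
= 758 * 1.4
= 1061.2


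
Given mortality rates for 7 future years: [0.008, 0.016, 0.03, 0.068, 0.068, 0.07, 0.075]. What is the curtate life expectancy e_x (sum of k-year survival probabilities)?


e_x = sum_{k=1}^{n} k_p_x
k_p_x values:
  1_p_x = 0.992
  2_p_x = 0.976128
  3_p_x = 0.946844
  4_p_x = 0.882459
  5_p_x = 0.822452
  6_p_x = 0.76488
  7_p_x = 0.707514
e_x = 6.0923


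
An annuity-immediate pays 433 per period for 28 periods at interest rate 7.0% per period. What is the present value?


PV = PMT * (1 - (1+i)^(-n)) / i
= 433 * (1 - (1+0.07)^(-28)) / 0.07
= 433 * (1 - 0.150402) / 0.07
= 433 * 12.137111
= 5255.3692


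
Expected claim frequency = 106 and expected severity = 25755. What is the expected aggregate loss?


E[S] = E[N] * E[X]
= 106 * 25755
= 2.7300e+06


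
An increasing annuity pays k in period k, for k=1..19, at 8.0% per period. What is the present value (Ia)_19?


(Ia)_n = sum_{k=1}^{n} k * v^k, v = 1/(1+i)
v = 0.925926
Sum computed term by term:
(Ia)_19 = 74.617


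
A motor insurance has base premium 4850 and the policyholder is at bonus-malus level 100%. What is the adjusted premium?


adjusted = base * BM_level / 100
= 4850 * 100 / 100
= 4850 * 1.0
= 4850.0


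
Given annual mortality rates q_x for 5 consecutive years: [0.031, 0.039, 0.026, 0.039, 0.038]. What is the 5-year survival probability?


p_k = 1 - q_k for each year
Survival = product of (1 - q_k)
= 0.969 * 0.961 * 0.974 * 0.961 * 0.962
= 0.8385


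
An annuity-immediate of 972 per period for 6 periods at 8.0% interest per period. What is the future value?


FV = PMT * ((1+i)^n - 1) / i
= 972 * ((1.08)^6 - 1) / 0.08
= 972 * (1.586874 - 1) / 0.08
= 7130.523


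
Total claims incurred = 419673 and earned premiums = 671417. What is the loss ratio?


Loss ratio = claims / premiums
= 419673 / 671417
= 0.6251


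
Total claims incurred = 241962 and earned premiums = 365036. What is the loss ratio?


Loss ratio = claims / premiums
= 241962 / 365036
= 0.6628


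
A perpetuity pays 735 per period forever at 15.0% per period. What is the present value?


PV = PMT / i
= 735 / 0.15
= 4900.0


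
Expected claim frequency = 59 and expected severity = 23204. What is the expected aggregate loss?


E[S] = E[N] * E[X]
= 59 * 23204
= 1.3690e+06


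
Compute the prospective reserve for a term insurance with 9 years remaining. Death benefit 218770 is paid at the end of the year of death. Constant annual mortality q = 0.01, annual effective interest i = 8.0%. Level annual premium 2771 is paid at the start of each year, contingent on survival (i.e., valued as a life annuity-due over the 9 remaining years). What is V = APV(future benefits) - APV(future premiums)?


v = 1/(1+i) = 0.925926
APV(future benefits) per unit = sum_{k=0}^{8} k_p_x * q * v^(k+1) = 0.060335
APV(future benefits) = 218770 * 0.060335 = 13199.4622
Life annuity-due factor ä_{x:9} = sum_{k=0}^{8} k_p_x * v^k = 6.516167
APV(future premiums) = 2771 * 6.516167 = 18056.2995
V = 13199.4622 - 18056.2995
= -4856.8374


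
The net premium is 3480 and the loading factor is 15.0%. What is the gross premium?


Gross = net * (1 + loading)
= 3480 * (1 + 0.15)
= 3480 * 1.15
= 4002.0


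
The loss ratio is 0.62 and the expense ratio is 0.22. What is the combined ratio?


Combined ratio = loss ratio + expense ratio
= 0.62 + 0.22
= 0.84


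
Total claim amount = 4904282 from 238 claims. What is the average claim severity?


severity = total / number
= 4904282 / 238
= 20606.2269


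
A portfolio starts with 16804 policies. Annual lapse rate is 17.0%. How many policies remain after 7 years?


remaining = initial * (1 - lapse)^years
= 16804 * (1 - 0.17)^7
= 16804 * 0.271361
= 4559.942


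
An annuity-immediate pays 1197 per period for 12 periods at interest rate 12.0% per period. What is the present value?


PV = PMT * (1 - (1+i)^(-n)) / i
= 1197 * (1 - (1+0.12)^(-12)) / 0.12
= 1197 * (1 - 0.256675) / 0.12
= 1197 * 6.194374
= 7414.6659


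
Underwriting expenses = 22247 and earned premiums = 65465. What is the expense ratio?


Expense ratio = expenses / premiums
= 22247 / 65465
= 0.3398


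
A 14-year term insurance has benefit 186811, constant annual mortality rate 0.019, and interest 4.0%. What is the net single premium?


NSP = benefit * sum_{k=0}^{n-1} k_p_x * q * v^(k+1)
With constant q=0.019, v=0.961538
Sum = 0.179866
NSP = 186811 * 0.179866
= 33600.9841


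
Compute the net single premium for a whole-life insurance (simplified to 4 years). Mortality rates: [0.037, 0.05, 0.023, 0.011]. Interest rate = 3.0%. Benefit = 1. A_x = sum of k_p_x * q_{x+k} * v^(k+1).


v = 0.970874
Year 0: k_p_x=1.0, q=0.037, term=0.035922
Year 1: k_p_x=0.963, q=0.05, term=0.045386
Year 2: k_p_x=0.91485, q=0.023, term=0.019256
Year 3: k_p_x=0.893808, q=0.011, term=0.008736
A_x = 0.1093


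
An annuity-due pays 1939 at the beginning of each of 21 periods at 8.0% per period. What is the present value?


PV_due = PMT * (1-(1+i)^(-n))/i * (1+i)
PV_immediate = 19422.5813
PV_due = 19422.5813 * 1.08
= 20976.3878


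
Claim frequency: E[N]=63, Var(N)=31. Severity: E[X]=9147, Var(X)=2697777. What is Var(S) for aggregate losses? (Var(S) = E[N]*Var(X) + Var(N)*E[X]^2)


Var(S) = E[N]*Var(X) + Var(N)*E[X]^2
= 63*2697777 + 31*9147^2
= 169959951 + 2593695879
= 2.7637e+09


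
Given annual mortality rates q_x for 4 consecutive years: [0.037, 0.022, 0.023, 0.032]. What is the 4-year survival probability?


p_k = 1 - q_k for each year
Survival = product of (1 - q_k)
= 0.963 * 0.978 * 0.977 * 0.968
= 0.8907


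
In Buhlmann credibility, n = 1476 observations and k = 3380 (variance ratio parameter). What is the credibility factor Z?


Z = n / (n + k)
= 1476 / (1476 + 3380)
= 1476 / 4856
= 0.304


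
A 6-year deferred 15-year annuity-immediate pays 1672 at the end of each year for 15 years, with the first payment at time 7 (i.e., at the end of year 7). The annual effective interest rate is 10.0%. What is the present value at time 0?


PV at time 6 of the 15-year annuity-immediate:
a_n = 1672 * (1-(1+0.1)^(-15))/0.1 = 12717.3649
Discount back 6 years to time 0:
PV = 12717.3649 * (1+0.1)^(-6)
= 12717.3649 * 0.564474
= 7178.621


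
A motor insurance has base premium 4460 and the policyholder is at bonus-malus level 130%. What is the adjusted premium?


adjusted = base * BM_level / 100
= 4460 * 130 / 100
= 4460 * 1.3
= 5798.0


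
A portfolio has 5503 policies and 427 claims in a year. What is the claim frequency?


frequency = claims / policies
= 427 / 5503
= 0.0776


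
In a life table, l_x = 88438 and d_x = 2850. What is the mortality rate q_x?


q_x = d_x / l_x
= 2850 / 88438
= 0.0322


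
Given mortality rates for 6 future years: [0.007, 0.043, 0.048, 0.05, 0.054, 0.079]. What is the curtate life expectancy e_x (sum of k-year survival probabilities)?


e_x = sum_{k=1}^{n} k_p_x
k_p_x values:
  1_p_x = 0.993
  2_p_x = 0.950301
  3_p_x = 0.904687
  4_p_x = 0.859452
  5_p_x = 0.813042
  6_p_x = 0.748812
e_x = 5.2693


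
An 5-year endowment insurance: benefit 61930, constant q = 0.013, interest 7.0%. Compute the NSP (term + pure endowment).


Term component = 3221.9948
Pure endowment = 5_p_x * v^5 * benefit = 0.936668 * 0.712986 * 61930 = 41358.8024
NSP = 44580.7972


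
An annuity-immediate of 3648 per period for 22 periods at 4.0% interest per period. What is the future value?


FV = PMT * ((1+i)^n - 1) / i
= 3648 * ((1.04)^22 - 1) / 0.04
= 3648 * (2.369919 - 1) / 0.04
= 124936.5938


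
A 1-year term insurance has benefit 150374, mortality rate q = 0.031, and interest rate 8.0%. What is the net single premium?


NSP = benefit * q * v
v = 1/(1+i) = 0.925926
NSP = 150374 * 0.031 * 0.925926
= 4316.2907


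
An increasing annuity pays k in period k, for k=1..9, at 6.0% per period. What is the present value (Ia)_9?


(Ia)_n = sum_{k=1}^{n} k * v^k, v = 1/(1+i)
v = 0.943396
Sum computed term by term:
(Ia)_9 = 31.3785


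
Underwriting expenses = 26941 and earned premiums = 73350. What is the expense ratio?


Expense ratio = expenses / premiums
= 26941 / 73350
= 0.3673


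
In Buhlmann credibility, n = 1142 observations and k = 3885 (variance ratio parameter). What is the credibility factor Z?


Z = n / (n + k)
= 1142 / (1142 + 3885)
= 1142 / 5027
= 0.2272


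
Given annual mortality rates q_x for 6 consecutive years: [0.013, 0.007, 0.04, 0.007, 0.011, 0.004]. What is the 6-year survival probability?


p_k = 1 - q_k for each year
Survival = product of (1 - q_k)
= 0.987 * 0.993 * 0.96 * 0.993 * 0.989 * 0.996
= 0.9203


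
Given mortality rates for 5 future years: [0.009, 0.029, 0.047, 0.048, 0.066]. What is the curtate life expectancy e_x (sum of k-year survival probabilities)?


e_x = sum_{k=1}^{n} k_p_x
k_p_x values:
  1_p_x = 0.991
  2_p_x = 0.962261
  3_p_x = 0.917035
  4_p_x = 0.873017
  5_p_x = 0.815398
e_x = 4.5587


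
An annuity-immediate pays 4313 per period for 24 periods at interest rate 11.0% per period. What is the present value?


PV = PMT * (1 - (1+i)^(-n)) / i
= 4313 * (1 - (1+0.11)^(-24)) / 0.11
= 4313 * (1 - 0.081705) / 0.11
= 4313 * 8.348137
= 36005.5131


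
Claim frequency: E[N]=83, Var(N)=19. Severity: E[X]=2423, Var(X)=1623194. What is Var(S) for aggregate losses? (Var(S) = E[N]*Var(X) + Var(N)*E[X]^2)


Var(S) = E[N]*Var(X) + Var(N)*E[X]^2
= 83*1623194 + 19*2423^2
= 134725102 + 111547651
= 2.4627e+08


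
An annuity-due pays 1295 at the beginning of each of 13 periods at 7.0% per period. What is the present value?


PV_due = PMT * (1-(1+i)^(-n))/i * (1+i)
PV_immediate = 10823.1577
PV_due = 10823.1577 * 1.07
= 11580.7788


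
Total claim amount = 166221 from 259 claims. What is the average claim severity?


severity = total / number
= 166221 / 259
= 641.7799


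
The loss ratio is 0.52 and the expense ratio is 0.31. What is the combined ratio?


Combined ratio = loss ratio + expense ratio
= 0.52 + 0.31
= 0.83


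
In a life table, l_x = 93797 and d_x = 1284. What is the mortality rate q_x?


q_x = d_x / l_x
= 1284 / 93797
= 0.0137


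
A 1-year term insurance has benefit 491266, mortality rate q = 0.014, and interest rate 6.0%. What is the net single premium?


NSP = benefit * q * v
v = 1/(1+i) = 0.943396
NSP = 491266 * 0.014 * 0.943396
= 6488.4189


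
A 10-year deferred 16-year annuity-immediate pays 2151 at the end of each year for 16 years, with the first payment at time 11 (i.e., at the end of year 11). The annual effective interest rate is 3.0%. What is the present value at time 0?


PV at time 10 of the 16-year annuity-immediate:
a_n = 2151 * (1-(1+0.03)^(-16))/0.03 = 27018.9305
Discount back 10 years to time 0:
PV = 27018.9305 * (1+0.03)^(-10)
= 27018.9305 * 0.744094
= 20104.6217


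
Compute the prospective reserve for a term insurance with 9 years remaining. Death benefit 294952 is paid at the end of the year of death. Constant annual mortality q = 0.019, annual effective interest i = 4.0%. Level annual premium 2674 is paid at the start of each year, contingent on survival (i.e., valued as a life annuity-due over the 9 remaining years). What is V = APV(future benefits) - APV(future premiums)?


v = 1/(1+i) = 0.961538
APV(future benefits) per unit = sum_{k=0}^{8} k_p_x * q * v^(k+1) = 0.131653
APV(future benefits) = 294952 * 0.131653 = 38831.4152
Life annuity-due factor ä_{x:9} = sum_{k=0}^{8} k_p_x * v^k = 7.206288
APV(future premiums) = 2674 * 7.206288 = 19269.614
V = 38831.4152 - 19269.614
= 19561.8012


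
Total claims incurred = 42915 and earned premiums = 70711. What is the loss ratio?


Loss ratio = claims / premiums
= 42915 / 70711
= 0.6069


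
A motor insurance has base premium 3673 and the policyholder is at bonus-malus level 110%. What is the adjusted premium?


adjusted = base * BM_level / 100
= 3673 * 110 / 100
= 3673 * 1.1
= 4040.3


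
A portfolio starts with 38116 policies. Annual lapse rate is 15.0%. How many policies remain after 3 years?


remaining = initial * (1 - lapse)^years
= 38116 * (1 - 0.15)^3
= 38116 * 0.614125
= 23407.9885


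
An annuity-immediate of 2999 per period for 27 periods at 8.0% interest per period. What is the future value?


FV = PMT * ((1+i)^n - 1) / i
= 2999 * ((1.08)^27 - 1) / 0.08
= 2999 * (7.988061 - 1) / 0.08
= 261964.9543


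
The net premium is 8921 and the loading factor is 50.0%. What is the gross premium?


Gross = net * (1 + loading)
= 8921 * (1 + 0.5)
= 8921 * 1.5
= 13381.5


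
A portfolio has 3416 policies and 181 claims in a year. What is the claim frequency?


frequency = claims / policies
= 181 / 3416
= 0.053


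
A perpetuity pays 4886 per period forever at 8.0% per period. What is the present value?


PV = PMT / i
= 4886 / 0.08
= 61075.0


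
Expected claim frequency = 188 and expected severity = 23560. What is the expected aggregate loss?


E[S] = E[N] * E[X]
= 188 * 23560
= 4.4293e+06


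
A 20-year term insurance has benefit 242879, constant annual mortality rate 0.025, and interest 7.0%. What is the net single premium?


NSP = benefit * sum_{k=0}^{n-1} k_p_x * q * v^(k+1)
With constant q=0.025, v=0.934579
Sum = 0.222172
NSP = 242879 * 0.222172
= 53960.942


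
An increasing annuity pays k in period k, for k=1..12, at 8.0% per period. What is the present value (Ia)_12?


(Ia)_n = sum_{k=1}^{n} k * v^k, v = 1/(1+i)
v = 0.925926
Sum computed term by term:
(Ia)_12 = 42.17


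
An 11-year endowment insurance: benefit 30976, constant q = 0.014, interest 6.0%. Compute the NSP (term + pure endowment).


Term component = 3216.6789
Pure endowment = 11_p_x * v^11 * benefit = 0.85634 * 0.526788 * 30976 = 13973.5541
NSP = 17190.2331


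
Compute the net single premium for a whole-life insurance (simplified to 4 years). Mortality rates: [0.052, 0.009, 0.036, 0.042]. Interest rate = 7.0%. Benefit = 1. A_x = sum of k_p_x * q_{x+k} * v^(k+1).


v = 0.934579
Year 0: k_p_x=1.0, q=0.052, term=0.048598
Year 1: k_p_x=0.948, q=0.009, term=0.007452
Year 2: k_p_x=0.939468, q=0.036, term=0.027608
Year 3: k_p_x=0.905647, q=0.042, term=0.029018
A_x = 0.1127


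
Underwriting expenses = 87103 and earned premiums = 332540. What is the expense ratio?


Expense ratio = expenses / premiums
= 87103 / 332540
= 0.2619


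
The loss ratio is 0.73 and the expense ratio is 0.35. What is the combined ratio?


Combined ratio = loss ratio + expense ratio
= 0.73 + 0.35
= 1.08


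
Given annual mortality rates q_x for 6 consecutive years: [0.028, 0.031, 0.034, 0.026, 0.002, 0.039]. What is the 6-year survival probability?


p_k = 1 - q_k for each year
Survival = product of (1 - q_k)
= 0.972 * 0.969 * 0.966 * 0.974 * 0.998 * 0.961
= 0.8499


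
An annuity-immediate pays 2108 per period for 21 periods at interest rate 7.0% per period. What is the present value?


PV = PMT * (1 - (1+i)^(-n)) / i
= 2108 * (1 - (1+0.07)^(-21)) / 0.07
= 2108 * (1 - 0.241513) / 0.07
= 2108 * 10.835527
= 22841.2916


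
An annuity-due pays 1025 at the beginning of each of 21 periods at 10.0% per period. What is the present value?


PV_due = PMT * (1-(1+i)^(-n))/i * (1+i)
PV_immediate = 8864.9116
PV_due = 8864.9116 * 1.1
= 9751.4028


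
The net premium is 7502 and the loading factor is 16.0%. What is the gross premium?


Gross = net * (1 + loading)
= 7502 * (1 + 0.16)
= 7502 * 1.16
= 8702.32


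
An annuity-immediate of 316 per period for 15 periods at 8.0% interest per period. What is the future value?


FV = PMT * ((1+i)^n - 1) / i
= 316 * ((1.08)^15 - 1) / 0.08
= 316 * (3.172169 - 1) / 0.08
= 8580.068


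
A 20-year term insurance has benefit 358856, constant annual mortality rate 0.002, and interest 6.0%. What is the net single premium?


NSP = benefit * sum_{k=0}^{n-1} k_p_x * q * v^(k+1)
With constant q=0.002, v=0.943396
Sum = 0.022595
NSP = 358856 * 0.022595
= 8108.216


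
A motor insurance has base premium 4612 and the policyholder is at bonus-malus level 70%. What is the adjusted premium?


adjusted = base * BM_level / 100
= 4612 * 70 / 100
= 4612 * 0.7
= 3228.4


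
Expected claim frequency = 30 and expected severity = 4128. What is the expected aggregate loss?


E[S] = E[N] * E[X]
= 30 * 4128
= 123840


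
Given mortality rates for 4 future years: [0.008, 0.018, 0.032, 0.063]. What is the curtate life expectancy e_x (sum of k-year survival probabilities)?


e_x = sum_{k=1}^{n} k_p_x
k_p_x values:
  1_p_x = 0.992
  2_p_x = 0.974144
  3_p_x = 0.942971
  4_p_x = 0.883564
e_x = 3.7927


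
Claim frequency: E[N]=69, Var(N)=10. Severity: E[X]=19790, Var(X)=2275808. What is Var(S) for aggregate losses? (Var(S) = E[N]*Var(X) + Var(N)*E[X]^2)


Var(S) = E[N]*Var(X) + Var(N)*E[X]^2
= 69*2275808 + 10*19790^2
= 157030752 + 3916441000
= 4.0735e+09


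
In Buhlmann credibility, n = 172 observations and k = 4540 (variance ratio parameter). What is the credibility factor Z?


Z = n / (n + k)
= 172 / (172 + 4540)
= 172 / 4712
= 0.0365


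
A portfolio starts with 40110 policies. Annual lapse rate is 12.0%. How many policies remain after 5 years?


remaining = initial * (1 - lapse)^years
= 40110 * (1 - 0.12)^5
= 40110 * 0.527732
= 21167.3272


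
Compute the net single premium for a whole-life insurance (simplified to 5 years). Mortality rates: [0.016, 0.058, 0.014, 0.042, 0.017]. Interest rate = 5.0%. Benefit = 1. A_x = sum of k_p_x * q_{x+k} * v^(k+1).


v = 0.952381
Year 0: k_p_x=1.0, q=0.016, term=0.015238
Year 1: k_p_x=0.984, q=0.058, term=0.051766
Year 2: k_p_x=0.926928, q=0.014, term=0.01121
Year 3: k_p_x=0.913951, q=0.042, term=0.03158
Year 4: k_p_x=0.875565, q=0.017, term=0.011662
A_x = 0.1215


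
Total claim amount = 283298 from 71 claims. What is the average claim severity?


severity = total / number
= 283298 / 71
= 3990.1127


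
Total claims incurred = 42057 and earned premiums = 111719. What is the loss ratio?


Loss ratio = claims / premiums
= 42057 / 111719
= 0.3765


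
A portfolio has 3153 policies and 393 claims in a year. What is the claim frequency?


frequency = claims / policies
= 393 / 3153
= 0.1246


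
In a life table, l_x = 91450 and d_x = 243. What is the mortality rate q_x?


q_x = d_x / l_x
= 243 / 91450
= 0.0027


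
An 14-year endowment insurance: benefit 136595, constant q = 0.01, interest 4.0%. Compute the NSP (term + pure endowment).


Term component = 13613.6298
Pure endowment = 14_p_x * v^14 * benefit = 0.868746 * 0.577475 * 136595 = 68526.8512
NSP = 82140.481


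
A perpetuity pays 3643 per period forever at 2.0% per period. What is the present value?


PV = PMT / i
= 3643 / 0.02
= 182150.0


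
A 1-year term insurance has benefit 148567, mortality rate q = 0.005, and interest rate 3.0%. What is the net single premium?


NSP = benefit * q * v
v = 1/(1+i) = 0.970874
NSP = 148567 * 0.005 * 0.970874
= 721.199


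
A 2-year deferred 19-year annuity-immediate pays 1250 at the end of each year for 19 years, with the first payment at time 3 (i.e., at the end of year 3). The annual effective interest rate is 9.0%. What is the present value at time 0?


PV at time 2 of the 19-year annuity-immediate:
a_n = 1250 * (1-(1+0.09)^(-19))/0.09 = 11187.6435
Discount back 2 years to time 0:
PV = 11187.6435 * (1+0.09)^(-2)
= 11187.6435 * 0.84168
= 9416.4157


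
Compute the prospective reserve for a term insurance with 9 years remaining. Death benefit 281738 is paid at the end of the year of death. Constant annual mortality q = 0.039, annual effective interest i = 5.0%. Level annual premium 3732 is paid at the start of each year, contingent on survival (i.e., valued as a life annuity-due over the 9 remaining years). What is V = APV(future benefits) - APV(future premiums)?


v = 1/(1+i) = 0.952381
APV(future benefits) per unit = sum_{k=0}^{8} k_p_x * q * v^(k+1) = 0.240741
APV(future benefits) = 281738 * 0.240741 = 67825.9491
Life annuity-due factor ä_{x:9} = sum_{k=0}^{8} k_p_x * v^k = 6.481494
APV(future premiums) = 3732 * 6.481494 = 24188.9368
V = 67825.9491 - 24188.9368
= 43637.0123


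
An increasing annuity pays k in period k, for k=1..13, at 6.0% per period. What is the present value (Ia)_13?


(Ia)_n = sum_{k=1}^{n} k * v^k, v = 1/(1+i)
v = 0.943396
Sum computed term by term:
(Ia)_13 = 54.8156


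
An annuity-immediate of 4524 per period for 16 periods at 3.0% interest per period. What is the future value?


FV = PMT * ((1+i)^n - 1) / i
= 4524 * ((1.03)^16 - 1) / 0.03
= 4524 * (1.604706 - 1) / 0.03
= 91189.731


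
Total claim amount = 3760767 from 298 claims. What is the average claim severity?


severity = total / number
= 3760767 / 298
= 12620.0235


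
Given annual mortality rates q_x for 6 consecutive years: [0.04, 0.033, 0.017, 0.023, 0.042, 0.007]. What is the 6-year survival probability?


p_k = 1 - q_k for each year
Survival = product of (1 - q_k)
= 0.96 * 0.967 * 0.983 * 0.977 * 0.958 * 0.993
= 0.8481


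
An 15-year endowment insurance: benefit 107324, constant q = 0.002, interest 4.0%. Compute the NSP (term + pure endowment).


Term component = 2356.8464
Pure endowment = 15_p_x * v^15 * benefit = 0.970416 * 0.555265 * 107324 = 57830.2248
NSP = 60187.0712


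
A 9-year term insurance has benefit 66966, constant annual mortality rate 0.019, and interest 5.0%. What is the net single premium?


NSP = benefit * sum_{k=0}^{n-1} k_p_x * q * v^(k+1)
With constant q=0.019, v=0.952381
Sum = 0.126007
NSP = 66966 * 0.126007
= 8438.1573


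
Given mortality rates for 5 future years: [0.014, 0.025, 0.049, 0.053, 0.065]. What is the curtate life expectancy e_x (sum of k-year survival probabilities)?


e_x = sum_{k=1}^{n} k_p_x
k_p_x values:
  1_p_x = 0.986
  2_p_x = 0.96135
  3_p_x = 0.914244
  4_p_x = 0.865789
  5_p_x = 0.809513
e_x = 4.5369


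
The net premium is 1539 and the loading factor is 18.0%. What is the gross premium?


Gross = net * (1 + loading)
= 1539 * (1 + 0.18)
= 1539 * 1.18
= 1816.02


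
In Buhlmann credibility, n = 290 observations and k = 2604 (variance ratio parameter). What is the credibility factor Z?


Z = n / (n + k)
= 290 / (290 + 2604)
= 290 / 2894
= 0.1002


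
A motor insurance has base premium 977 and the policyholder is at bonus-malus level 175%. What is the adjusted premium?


adjusted = base * BM_level / 100
= 977 * 175 / 100
= 977 * 1.75
= 1709.75


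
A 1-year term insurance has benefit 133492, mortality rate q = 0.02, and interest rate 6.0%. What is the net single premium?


NSP = benefit * q * v
v = 1/(1+i) = 0.943396
NSP = 133492 * 0.02 * 0.943396
= 2518.717


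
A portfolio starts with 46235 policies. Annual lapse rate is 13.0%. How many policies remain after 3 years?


remaining = initial * (1 - lapse)^years
= 46235 * (1 - 0.13)^3
= 46235 * 0.658503
= 30445.8862


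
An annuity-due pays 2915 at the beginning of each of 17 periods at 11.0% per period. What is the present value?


PV_due = PMT * (1-(1+i)^(-n))/i * (1+i)
PV_immediate = 22004.7357
PV_due = 22004.7357 * 1.11
= 24425.2566
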